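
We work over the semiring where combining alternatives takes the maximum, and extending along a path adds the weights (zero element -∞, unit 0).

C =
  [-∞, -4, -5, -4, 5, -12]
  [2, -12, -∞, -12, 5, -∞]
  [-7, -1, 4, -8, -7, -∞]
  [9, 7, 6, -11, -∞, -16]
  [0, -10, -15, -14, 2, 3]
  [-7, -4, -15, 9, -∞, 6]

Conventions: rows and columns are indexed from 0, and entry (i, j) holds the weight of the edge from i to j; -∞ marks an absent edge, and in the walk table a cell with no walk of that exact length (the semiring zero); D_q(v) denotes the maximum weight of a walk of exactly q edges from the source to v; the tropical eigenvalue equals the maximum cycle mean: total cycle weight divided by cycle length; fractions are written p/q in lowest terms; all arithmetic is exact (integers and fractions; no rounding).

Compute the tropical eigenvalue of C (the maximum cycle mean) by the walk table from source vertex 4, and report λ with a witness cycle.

q=0: [-∞, -∞, -∞, -∞, 0, -∞]
q=1: [0, -10, -15, -14, 2, 3]
q=2: [2, -1, -5, 12, 5, 9]
q=3: [21, 19, 18, 18, 7, 15]
q=4: [27, 25, 24, 24, 26, 21]
q=5: [33, 31, 30, 30, 32, 29]
q=6: [39, 37, 36, 38, 38, 35]
Optimal cycle mean attained by: cycle 0->4->5->3->0, total 5 + 3 + 9 + 9, length 4.
Answer: λ = 13/2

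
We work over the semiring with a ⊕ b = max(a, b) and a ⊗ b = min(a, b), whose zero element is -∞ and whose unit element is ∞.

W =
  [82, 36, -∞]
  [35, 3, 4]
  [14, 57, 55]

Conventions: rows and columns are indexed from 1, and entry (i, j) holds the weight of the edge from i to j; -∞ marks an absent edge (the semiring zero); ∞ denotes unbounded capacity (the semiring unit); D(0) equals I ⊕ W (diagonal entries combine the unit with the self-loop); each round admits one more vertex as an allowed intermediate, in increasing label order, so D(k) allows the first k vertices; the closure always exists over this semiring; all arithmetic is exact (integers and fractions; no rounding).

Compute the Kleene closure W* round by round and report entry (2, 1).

D(0):
  [∞, 36, -∞]
  [35, ∞, 4]
  [14, 57, ∞]
D(1):
  [∞, 36, -∞]
  [35, ∞, 4]
  [14, 57, ∞]
D(2):
  [∞, 36, 4]
  [35, ∞, 4]
  [35, 57, ∞]
D(3):
  [∞, 36, 4]
  [35, ∞, 4]
  [35, 57, ∞]
Answer: W*[2][1] = 35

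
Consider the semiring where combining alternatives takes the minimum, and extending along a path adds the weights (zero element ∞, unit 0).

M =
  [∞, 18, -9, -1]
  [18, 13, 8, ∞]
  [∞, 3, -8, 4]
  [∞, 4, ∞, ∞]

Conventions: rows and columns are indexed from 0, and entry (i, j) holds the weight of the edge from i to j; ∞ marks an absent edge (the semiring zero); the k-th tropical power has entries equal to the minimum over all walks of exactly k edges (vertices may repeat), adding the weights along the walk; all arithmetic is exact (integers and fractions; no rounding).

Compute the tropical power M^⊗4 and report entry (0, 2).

M^⊗2:
  [36, -6, -17, -5]
  [31, 11, 0, 12]
  [21, -5, -16, -4]
  [22, 17, 12, ∞]
M^⊗3:
  [12, -14, -25, -13]
  [29, 3, -8, 4]
  [13, -13, -24, -12]
  [35, 15, 4, 16]
M^⊗4:
  [4, -22, -33, -21]
  [21, -5, -16, -4]
  [5, -21, -32, -20]
  [33, 7, -4, 8]
Key observation: the optimum is the walk 0->2->2->2->2, with weight (-9) + (-8) + (-8) + (-8) = -33.
Optimal value attained by: walk 0->2->2->2->2.
Answer: (M^⊗4)[0][2] = -33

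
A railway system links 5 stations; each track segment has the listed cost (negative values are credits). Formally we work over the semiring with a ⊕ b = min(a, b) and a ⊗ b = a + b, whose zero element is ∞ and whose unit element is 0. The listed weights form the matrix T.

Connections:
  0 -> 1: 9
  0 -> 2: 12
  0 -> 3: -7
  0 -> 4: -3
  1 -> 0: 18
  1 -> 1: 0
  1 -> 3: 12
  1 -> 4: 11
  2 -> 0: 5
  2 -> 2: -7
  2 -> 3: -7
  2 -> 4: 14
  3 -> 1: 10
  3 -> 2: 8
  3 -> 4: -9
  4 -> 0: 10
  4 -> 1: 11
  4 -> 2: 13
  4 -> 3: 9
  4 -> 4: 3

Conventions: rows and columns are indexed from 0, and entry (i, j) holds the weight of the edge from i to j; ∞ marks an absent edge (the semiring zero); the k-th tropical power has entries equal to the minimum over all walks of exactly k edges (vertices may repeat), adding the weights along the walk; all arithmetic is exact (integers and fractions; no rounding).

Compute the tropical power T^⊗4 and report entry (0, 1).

T^⊗2:
  [7, 3, 1, 5, -16]
  [18, 0, 20, 11, 3]
  [-2, 3, -14, -14, -16]
  [1, 2, 1, 0, -6]
  [13, 11, 6, 3, 0]
T^⊗3:
  [-6, -5, -6, -7, -13]
  [13, 0, 13, 11, 2]
  [-9, -5, -21, -21, -23]
  [4, 2, -6, -6, -9]
  [10, 11, -1, -1, -6]
T^⊗4:
  [-3, -5, -13, -13, -16]
  [12, 0, 6, 6, 2]
  [-16, -12, -28, -28, -30]
  [-1, 2, -13, -13, -15]
  [4, 5, -8, -8, -10]
Key observation: the optimum is the walk 0->3->4->1->1, with weight (-7) + (-9) + 11 + 0 = -5.
Optimal value attained by: walk 0->3->4->1->1.
Answer: (T^⊗4)[0][1] = -5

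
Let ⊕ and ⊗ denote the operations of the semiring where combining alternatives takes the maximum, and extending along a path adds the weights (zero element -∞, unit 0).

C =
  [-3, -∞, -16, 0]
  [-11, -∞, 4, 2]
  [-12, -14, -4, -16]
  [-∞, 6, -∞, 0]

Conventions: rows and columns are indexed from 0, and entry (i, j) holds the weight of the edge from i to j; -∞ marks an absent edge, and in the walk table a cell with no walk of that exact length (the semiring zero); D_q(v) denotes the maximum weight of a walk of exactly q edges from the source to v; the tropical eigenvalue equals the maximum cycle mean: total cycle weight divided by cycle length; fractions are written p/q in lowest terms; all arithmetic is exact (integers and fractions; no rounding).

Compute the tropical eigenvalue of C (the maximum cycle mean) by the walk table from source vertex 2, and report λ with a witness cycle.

q=0: [-∞, -∞, 0, -∞]
q=1: [-12, -14, -4, -16]
q=2: [-15, -10, -8, -12]
q=3: [-18, -6, -6, -8]
q=4: [-17, -2, -2, -4]
Optimal cycle mean attained by: cycle 1->3->1, total 2 + 6, length 2.
Answer: λ = 4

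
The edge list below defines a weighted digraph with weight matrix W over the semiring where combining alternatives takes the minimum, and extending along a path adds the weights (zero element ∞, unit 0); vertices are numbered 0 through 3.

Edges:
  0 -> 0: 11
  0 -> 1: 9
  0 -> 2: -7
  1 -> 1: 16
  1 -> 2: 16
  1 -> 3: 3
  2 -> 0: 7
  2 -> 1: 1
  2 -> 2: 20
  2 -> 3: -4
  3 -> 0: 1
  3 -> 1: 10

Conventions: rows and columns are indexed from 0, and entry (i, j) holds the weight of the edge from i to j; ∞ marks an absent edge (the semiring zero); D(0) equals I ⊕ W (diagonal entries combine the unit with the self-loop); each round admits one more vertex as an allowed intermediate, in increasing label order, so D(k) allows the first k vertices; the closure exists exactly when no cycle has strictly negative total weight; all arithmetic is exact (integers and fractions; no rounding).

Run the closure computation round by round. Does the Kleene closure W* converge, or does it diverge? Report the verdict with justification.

D(0):
  [0, 9, -7, ∞]
  [∞, 0, 16, 3]
  [7, 1, 0, -4]
  [1, 10, ∞, 0]
D(1):
  [0, 9, -7, ∞]
  [∞, 0, 16, 3]
  [7, 1, 0, -4]
  [1, 10, -6, 0]
D(2):
  [0, 9, -7, 12]
  [∞, 0, 16, 3]
  [7, 1, 0, -4]
  [1, 10, -6, 0]
Detection: at round 3, diagonal entry (3, 3) turns strictly negative.
Key observation: the cycle 3->0->2->1->3 has total weight 1 + (-7) + 1 + 3, which is strictly negative.
Answer: DIVERGES — negative cycle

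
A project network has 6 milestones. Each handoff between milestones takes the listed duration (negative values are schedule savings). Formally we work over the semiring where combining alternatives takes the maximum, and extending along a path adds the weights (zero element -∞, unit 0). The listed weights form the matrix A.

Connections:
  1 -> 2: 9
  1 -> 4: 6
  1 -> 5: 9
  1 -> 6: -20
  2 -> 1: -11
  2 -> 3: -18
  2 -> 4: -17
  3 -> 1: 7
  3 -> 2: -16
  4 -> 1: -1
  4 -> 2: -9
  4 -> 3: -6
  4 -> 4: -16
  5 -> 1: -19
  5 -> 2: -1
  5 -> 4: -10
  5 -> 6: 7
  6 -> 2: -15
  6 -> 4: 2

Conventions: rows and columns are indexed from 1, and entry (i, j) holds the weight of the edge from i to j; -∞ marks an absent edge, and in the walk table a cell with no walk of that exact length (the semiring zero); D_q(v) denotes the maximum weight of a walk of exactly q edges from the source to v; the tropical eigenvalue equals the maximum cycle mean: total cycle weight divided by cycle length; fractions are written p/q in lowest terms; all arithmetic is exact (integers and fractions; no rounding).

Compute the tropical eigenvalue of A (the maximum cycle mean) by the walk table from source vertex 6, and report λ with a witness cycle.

q=0: [-∞, -∞, -∞, -∞, -∞, 0]
q=1: [-∞, -15, -∞, 2, -∞, -∞]
q=2: [1, -7, -4, -14, -∞, -∞]
q=3: [3, 10, -20, 7, 10, -19]
q=4: [6, 12, 1, 9, 12, 17]
q=5: [8, 15, 3, 19, 15, 19]
q=6: [18, 17, 13, 21, 17, 22]
Optimal cycle mean attained by: cycle 1->5->6->4->1, total 9 + 7 + 2 + (-1), length 4.
Answer: λ = 17/4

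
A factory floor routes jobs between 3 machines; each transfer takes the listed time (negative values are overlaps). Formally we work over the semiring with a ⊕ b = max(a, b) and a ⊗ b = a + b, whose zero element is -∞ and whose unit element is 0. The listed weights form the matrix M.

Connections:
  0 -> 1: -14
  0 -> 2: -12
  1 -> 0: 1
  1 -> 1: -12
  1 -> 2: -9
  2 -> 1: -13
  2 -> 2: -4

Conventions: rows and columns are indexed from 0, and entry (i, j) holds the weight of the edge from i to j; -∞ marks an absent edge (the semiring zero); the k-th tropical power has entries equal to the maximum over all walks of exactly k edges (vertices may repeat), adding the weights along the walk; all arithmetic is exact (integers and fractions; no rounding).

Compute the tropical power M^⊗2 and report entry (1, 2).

M^⊗2:
  [-13, -25, -16]
  [-11, -13, -11]
  [-12, -17, -8]
Key observation: the optimum is the walk 1->0->2, with weight 1 + (-12) = -11.
Optimal value attained by: walk 1->0->2.
Answer: (M^⊗2)[1][2] = -11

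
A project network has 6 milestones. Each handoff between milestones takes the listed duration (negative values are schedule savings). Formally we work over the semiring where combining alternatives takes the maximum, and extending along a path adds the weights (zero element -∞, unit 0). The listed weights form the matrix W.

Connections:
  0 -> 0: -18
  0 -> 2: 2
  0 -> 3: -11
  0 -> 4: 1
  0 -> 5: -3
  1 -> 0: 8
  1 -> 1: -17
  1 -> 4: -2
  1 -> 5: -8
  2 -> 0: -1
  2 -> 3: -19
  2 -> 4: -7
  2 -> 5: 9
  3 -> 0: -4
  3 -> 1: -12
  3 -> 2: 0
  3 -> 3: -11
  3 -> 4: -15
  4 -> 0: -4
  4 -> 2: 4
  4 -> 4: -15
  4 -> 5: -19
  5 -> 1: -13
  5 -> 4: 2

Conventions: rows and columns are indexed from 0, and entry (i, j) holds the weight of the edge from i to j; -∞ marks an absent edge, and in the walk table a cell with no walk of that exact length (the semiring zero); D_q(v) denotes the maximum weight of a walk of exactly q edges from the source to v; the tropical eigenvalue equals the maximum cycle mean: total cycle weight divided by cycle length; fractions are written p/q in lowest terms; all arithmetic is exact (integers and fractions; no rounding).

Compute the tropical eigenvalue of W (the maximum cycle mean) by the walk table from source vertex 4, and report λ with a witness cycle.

q=0: [-∞, -∞, -∞, -∞, 0, -∞]
q=1: [-4, -∞, 4, -∞, -15, -19]
q=2: [3, -32, -2, -15, -3, 13]
q=3: [-3, 0, 5, -8, 15, 7]
q=4: [11, -6, 19, -14, 9, 14]
q=5: [18, 1, 13, 0, 16, 28]
q=6: [12, 15, 20, 7, 30, 22]
Optimal cycle mean attained by: cycle 2->5->4->2, total 9 + 2 + 4, length 3.
Answer: λ = 5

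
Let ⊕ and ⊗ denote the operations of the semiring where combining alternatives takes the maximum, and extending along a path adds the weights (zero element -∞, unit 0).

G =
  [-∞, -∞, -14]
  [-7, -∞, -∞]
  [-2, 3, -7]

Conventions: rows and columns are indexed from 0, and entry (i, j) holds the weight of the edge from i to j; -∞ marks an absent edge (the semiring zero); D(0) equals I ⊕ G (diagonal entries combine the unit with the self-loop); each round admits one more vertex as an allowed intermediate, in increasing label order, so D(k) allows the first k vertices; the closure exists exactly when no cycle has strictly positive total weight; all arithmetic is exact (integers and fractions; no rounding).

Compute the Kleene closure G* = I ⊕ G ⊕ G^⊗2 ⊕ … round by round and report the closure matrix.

D(0):
  [0, -∞, -14]
  [-7, 0, -∞]
  [-2, 3, 0]
D(1):
  [0, -∞, -14]
  [-7, 0, -21]
  [-2, 3, 0]
D(2):
  [0, -∞, -14]
  [-7, 0, -21]
  [-2, 3, 0]
D(3):
  [0, -11, -14]
  [-7, 0, -21]
  [-2, 3, 0]
Answer: G* = [[0, -11, -14], [-7, 0, -21], [-2, 3, 0]]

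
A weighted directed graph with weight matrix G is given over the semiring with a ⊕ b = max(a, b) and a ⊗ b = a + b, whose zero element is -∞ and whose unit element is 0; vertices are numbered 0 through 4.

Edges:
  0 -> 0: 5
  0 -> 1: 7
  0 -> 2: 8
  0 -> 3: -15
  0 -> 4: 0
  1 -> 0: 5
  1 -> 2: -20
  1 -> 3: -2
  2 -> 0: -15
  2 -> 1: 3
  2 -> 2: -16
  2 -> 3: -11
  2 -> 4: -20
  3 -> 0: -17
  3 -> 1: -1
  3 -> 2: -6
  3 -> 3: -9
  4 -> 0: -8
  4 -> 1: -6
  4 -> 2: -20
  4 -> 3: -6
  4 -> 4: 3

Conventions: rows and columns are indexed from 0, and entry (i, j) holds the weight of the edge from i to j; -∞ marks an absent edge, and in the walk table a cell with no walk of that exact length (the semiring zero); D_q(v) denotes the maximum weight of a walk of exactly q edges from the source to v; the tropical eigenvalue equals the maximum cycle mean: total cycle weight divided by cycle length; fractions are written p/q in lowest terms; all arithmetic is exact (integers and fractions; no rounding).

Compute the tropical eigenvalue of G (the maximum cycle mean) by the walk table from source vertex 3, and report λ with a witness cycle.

q=0: [-∞, -∞, -∞, 0, -∞]
q=1: [-17, -1, -6, -9, -∞]
q=2: [4, -3, -9, -3, -17]
q=3: [9, 11, 12, -5, 4]
q=4: [16, 16, 17, 9, 9]
q=5: [21, 23, 24, 14, 16]
Optimal cycle mean attained by: cycle 0->1->0, total 7 + 5, length 2.
Answer: λ = 6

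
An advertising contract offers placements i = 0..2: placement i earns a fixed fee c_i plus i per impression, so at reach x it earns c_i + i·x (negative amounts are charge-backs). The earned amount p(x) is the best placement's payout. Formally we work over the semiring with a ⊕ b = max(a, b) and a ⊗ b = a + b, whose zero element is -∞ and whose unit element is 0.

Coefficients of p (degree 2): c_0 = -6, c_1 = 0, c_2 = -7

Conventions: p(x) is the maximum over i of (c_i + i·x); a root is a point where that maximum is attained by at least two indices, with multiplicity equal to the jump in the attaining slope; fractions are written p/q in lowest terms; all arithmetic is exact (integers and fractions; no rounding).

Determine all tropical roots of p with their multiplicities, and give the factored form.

hull edge (i=0, c=-6) to (i=1, c=0): slope 6, span 1
hull edge (i=1, c=0) to (i=2, c=-7): slope -7, span 1
Factored form: p(x) = -7 ⊗ (x ⊕ (-6)) ⊗ (x ⊕ 7)
Answer: roots = -6 (mult 1), 7 (mult 1)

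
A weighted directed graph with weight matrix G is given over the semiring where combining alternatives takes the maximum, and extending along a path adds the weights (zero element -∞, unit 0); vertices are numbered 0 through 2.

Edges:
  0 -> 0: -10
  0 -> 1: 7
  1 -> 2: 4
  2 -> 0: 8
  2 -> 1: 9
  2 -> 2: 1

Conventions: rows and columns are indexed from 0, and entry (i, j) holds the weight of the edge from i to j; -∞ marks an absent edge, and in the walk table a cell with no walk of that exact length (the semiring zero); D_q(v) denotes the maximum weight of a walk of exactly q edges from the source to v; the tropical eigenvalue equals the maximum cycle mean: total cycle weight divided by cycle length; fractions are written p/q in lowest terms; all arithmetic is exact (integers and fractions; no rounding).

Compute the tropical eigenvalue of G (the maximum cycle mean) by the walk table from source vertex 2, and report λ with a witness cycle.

q=0: [-∞, -∞, 0]
q=1: [8, 9, 1]
q=2: [9, 15, 13]
q=3: [21, 22, 19]
Optimal cycle mean attained by: cycle 1->2->1, total 4 + 9, length 2.
Answer: λ = 13/2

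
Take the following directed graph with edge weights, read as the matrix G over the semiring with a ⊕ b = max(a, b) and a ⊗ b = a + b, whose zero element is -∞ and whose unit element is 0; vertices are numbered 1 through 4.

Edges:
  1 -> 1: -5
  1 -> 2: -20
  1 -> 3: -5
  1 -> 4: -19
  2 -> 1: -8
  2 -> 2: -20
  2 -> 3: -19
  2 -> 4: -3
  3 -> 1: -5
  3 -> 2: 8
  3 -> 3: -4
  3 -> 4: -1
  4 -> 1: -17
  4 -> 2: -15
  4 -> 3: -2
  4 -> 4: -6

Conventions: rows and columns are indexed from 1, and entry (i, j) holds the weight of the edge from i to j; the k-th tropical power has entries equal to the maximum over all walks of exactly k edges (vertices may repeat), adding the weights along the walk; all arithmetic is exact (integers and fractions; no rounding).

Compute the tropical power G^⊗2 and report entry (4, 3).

G^⊗2:
  [-10, 3, -9, -6]
  [-13, -11, -5, -9]
  [0, 4, -3, 5]
  [-7, 6, -6, -3]
Key observation: the optimum is the walk 4->3->3, with weight (-2) + (-4) = -6.
Optimal value attained by: walk 4->3->3.
Answer: (G^⊗2)[4][3] = -6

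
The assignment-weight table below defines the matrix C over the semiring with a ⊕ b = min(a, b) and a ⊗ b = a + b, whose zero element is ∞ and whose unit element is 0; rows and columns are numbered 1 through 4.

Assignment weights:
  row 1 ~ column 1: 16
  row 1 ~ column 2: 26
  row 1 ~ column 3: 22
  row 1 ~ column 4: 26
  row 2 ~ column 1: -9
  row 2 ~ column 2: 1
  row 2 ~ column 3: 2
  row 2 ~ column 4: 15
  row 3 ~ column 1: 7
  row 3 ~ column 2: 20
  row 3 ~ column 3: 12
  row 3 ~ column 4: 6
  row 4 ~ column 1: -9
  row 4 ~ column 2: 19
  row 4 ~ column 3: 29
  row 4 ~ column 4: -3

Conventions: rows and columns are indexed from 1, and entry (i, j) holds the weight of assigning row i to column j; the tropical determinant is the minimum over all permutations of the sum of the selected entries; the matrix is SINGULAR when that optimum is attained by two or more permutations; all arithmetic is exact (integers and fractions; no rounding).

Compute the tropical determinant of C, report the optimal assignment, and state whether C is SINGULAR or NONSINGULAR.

σ = (1, 2, 3, 4): 16 + 1 + 12 + (-3) = 26
σ = (1, 2, 4, 3): 16 + 1 + 6 + 29 = 52
σ = (1, 3, 2, 4): 16 + 2 + 20 + (-3) = 35
σ = (1, 3, 4, 2): 16 + 2 + 6 + 19 = 43
σ = (1, 4, 2, 3): 16 + 15 + 20 + 29 = 80
σ = (1, 4, 3, 2): 16 + 15 + 12 + 19 = 62
σ = (2, 1, 3, 4): 26 + (-9) + 12 + (-3) = 26
σ = (2, 1, 4, 3): 26 + (-9) + 6 + 29 = 52
σ = (2, 3, 1, 4): 26 + 2 + 7 + (-3) = 32
σ = (2, 3, 4, 1): 26 + 2 + 6 + (-9) = 25
σ = (2, 4, 1, 3): 26 + 15 + 7 + 29 = 77
σ = (2, 4, 3, 1): 26 + 15 + 12 + (-9) = 44
σ = (3, 1, 2, 4): 22 + (-9) + 20 + (-3) = 30
σ = (3, 1, 4, 2): 22 + (-9) + 6 + 19 = 38
σ = (3, 2, 1, 4): 22 + 1 + 7 + (-3) = 27
σ = (3, 2, 4, 1): 22 + 1 + 6 + (-9) = 20
σ = (3, 4, 1, 2): 22 + 15 + 7 + 19 = 63
σ = (3, 4, 2, 1): 22 + 15 + 20 + (-9) = 48
σ = (4, 1, 2, 3): 26 + (-9) + 20 + 29 = 66
σ = (4, 1, 3, 2): 26 + (-9) + 12 + 19 = 48
σ = (4, 2, 1, 3): 26 + 1 + 7 + 29 = 63
σ = (4, 2, 3, 1): 26 + 1 + 12 + (-9) = 30
σ = (4, 3, 1, 2): 26 + 2 + 7 + 19 = 54
σ = (4, 3, 2, 1): 26 + 2 + 20 + (-9) = 39
Optimal value attained by: σ = (3, 2, 4, 1).
Answer: det⊕(C) = 20; verdict: NONSINGULAR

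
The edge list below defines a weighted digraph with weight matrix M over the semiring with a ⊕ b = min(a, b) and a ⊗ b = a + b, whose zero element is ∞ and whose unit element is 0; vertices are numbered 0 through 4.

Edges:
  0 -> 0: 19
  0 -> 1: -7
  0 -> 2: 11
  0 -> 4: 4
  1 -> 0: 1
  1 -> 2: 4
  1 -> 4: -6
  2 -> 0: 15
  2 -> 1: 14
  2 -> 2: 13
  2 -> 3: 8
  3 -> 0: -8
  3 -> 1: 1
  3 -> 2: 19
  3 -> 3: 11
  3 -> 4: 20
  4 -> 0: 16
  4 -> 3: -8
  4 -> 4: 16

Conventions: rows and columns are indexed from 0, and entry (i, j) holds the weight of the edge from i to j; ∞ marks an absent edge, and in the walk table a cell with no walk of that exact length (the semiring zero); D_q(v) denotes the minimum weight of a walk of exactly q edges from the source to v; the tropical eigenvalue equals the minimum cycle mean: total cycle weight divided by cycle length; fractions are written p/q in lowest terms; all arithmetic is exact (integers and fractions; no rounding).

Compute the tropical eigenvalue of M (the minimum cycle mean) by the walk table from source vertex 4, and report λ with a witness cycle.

q=0: [∞, ∞, ∞, ∞, 0]
q=1: [16, ∞, ∞, -8, 16]
q=2: [-16, -7, 11, 3, 12]
q=3: [-6, -23, -5, 4, -13]
q=4: [-22, -13, -19, -21, -29]
q=5: [-29, -29, -11, -37, -19]
Optimal cycle mean attained by: cycle 0->1->4->3->0, total (-7) + (-6) + (-8) + (-8), length 4.
Answer: λ = -29/4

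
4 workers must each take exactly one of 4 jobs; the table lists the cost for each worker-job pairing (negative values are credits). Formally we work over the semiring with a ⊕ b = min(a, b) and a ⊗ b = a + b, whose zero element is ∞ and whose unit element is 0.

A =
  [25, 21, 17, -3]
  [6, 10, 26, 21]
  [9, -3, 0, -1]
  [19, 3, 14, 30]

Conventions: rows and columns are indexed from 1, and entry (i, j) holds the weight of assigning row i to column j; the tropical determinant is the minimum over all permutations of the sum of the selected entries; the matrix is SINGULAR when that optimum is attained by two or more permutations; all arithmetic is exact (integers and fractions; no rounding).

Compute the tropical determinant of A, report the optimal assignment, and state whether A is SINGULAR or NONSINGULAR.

σ = (1, 2, 3, 4): 25 + 10 + 0 + 30 = 65
σ = (1, 2, 4, 3): 25 + 10 + (-1) + 14 = 48
σ = (1, 3, 2, 4): 25 + 26 + (-3) + 30 = 78
σ = (1, 3, 4, 2): 25 + 26 + (-1) + 3 = 53
σ = (1, 4, 2, 3): 25 + 21 + (-3) + 14 = 57
σ = (1, 4, 3, 2): 25 + 21 + 0 + 3 = 49
σ = (2, 1, 3, 4): 21 + 6 + 0 + 30 = 57
σ = (2, 1, 4, 3): 21 + 6 + (-1) + 14 = 40
σ = (2, 3, 1, 4): 21 + 26 + 9 + 30 = 86
σ = (2, 3, 4, 1): 21 + 26 + (-1) + 19 = 65
σ = (2, 4, 1, 3): 21 + 21 + 9 + 14 = 65
σ = (2, 4, 3, 1): 21 + 21 + 0 + 19 = 61
σ = (3, 1, 2, 4): 17 + 6 + (-3) + 30 = 50
σ = (3, 1, 4, 2): 17 + 6 + (-1) + 3 = 25
σ = (3, 2, 1, 4): 17 + 10 + 9 + 30 = 66
σ = (3, 2, 4, 1): 17 + 10 + (-1) + 19 = 45
σ = (3, 4, 1, 2): 17 + 21 + 9 + 3 = 50
σ = (3, 4, 2, 1): 17 + 21 + (-3) + 19 = 54
σ = (4, 1, 2, 3): (-3) + 6 + (-3) + 14 = 14
σ = (4, 1, 3, 2): (-3) + 6 + 0 + 3 = 6
σ = (4, 2, 1, 3): (-3) + 10 + 9 + 14 = 30
σ = (4, 2, 3, 1): (-3) + 10 + 0 + 19 = 26
σ = (4, 3, 1, 2): (-3) + 26 + 9 + 3 = 35
σ = (4, 3, 2, 1): (-3) + 26 + (-3) + 19 = 39
Optimal value attained by: σ = (4, 1, 3, 2).
Answer: det⊕(A) = 6; verdict: NONSINGULAR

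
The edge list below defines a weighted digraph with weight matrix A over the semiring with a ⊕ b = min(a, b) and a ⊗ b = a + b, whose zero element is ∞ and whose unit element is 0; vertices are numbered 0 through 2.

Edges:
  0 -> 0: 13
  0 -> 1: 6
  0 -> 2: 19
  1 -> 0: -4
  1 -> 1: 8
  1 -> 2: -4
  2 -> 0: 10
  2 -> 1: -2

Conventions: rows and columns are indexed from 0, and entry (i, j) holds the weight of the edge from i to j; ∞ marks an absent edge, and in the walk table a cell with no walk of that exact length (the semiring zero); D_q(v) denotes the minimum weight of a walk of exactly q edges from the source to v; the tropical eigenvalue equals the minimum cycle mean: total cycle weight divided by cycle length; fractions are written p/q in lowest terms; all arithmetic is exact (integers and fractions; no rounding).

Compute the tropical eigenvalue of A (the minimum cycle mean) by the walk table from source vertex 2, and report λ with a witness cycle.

q=0: [∞, ∞, 0]
q=1: [10, -2, ∞]
q=2: [-6, 6, -6]
q=3: [2, -8, 2]
Optimal cycle mean attained by: cycle 1->2->1, total (-4) + (-2), length 2.
Answer: λ = -3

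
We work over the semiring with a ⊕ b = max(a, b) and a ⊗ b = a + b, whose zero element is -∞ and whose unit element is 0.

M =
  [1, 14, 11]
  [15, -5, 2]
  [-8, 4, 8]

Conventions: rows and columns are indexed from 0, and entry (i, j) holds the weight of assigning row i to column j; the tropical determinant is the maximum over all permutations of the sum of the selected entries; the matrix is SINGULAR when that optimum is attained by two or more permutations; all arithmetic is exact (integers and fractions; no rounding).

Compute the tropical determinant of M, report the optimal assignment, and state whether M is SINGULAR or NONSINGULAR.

σ = (0, 1, 2): 1 + (-5) + 8 = 4
σ = (0, 2, 1): 1 + 2 + 4 = 7
σ = (1, 0, 2): 14 + 15 + 8 = 37
σ = (1, 2, 0): 14 + 2 + (-8) = 8
σ = (2, 0, 1): 11 + 15 + 4 = 30
σ = (2, 1, 0): 11 + (-5) + (-8) = -2
Optimal value attained by: σ = (1, 0, 2).
Answer: det⊕(M) = 37; verdict: NONSINGULAR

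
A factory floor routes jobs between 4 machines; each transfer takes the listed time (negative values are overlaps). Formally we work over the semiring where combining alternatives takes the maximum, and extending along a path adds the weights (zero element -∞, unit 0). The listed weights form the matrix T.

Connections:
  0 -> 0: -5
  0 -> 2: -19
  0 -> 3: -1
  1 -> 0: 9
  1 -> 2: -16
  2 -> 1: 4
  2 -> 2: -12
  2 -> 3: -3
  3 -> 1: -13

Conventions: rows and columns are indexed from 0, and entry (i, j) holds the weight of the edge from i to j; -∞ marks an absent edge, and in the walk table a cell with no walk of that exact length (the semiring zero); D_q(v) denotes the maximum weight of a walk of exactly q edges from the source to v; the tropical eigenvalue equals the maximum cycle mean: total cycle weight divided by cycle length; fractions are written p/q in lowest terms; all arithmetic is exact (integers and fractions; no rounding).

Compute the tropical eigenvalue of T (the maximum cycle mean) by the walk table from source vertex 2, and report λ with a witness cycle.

q=0: [-∞, -∞, 0, -∞]
q=1: [-∞, 4, -12, -3]
q=2: [13, -8, -12, -15]
q=3: [8, -8, -6, 12]
q=4: [3, -1, -11, 7]
Optimal cycle mean attained by: cycle 0->3->1->0, total (-1) + (-13) + 9, length 3.
Answer: λ = -5/3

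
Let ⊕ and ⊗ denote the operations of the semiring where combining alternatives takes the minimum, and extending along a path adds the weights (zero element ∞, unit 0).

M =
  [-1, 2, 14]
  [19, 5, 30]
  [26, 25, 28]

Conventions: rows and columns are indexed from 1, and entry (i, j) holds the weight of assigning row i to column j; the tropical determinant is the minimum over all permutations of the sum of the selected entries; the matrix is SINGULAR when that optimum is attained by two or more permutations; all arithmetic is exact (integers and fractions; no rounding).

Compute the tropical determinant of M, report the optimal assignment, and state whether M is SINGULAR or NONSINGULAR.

σ = (1, 2, 3): (-1) + 5 + 28 = 32
σ = (1, 3, 2): (-1) + 30 + 25 = 54
σ = (2, 1, 3): 2 + 19 + 28 = 49
σ = (2, 3, 1): 2 + 30 + 26 = 58
σ = (3, 1, 2): 14 + 19 + 25 = 58
σ = (3, 2, 1): 14 + 5 + 26 = 45
Optimal value attained by: σ = (1, 2, 3).
Answer: det⊕(M) = 32; verdict: NONSINGULAR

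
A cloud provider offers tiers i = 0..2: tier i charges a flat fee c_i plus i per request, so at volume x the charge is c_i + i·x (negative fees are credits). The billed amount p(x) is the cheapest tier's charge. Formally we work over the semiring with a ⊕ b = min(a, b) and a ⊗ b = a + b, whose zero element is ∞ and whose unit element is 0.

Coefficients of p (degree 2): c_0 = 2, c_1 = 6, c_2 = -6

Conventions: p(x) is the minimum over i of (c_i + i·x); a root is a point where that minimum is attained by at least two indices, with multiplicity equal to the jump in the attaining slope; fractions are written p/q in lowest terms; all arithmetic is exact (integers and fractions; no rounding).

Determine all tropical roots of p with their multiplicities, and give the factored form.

hull edge (i=0, c=2) to (i=2, c=-6): slope -4, span 2
Factored form: p(x) = -6 ⊗ (x ⊕ 4) ⊗ (x ⊕ 4)
Answer: roots = 4 (mult 2)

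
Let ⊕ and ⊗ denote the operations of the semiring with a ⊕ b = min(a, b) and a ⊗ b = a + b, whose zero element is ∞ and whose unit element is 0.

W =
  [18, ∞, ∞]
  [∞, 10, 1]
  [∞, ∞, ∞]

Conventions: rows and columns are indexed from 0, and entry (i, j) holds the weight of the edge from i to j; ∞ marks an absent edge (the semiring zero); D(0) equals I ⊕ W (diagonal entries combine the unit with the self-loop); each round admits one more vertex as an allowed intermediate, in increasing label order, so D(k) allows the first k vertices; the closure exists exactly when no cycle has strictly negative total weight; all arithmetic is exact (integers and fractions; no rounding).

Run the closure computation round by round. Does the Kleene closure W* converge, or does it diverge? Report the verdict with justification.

D(0):
  [0, ∞, ∞]
  [∞, 0, 1]
  [∞, ∞, 0]
D(1):
  [0, ∞, ∞]
  [∞, 0, 1]
  [∞, ∞, 0]
D(2):
  [0, ∞, ∞]
  [∞, 0, 1]
  [∞, ∞, 0]
D(3):
  [0, ∞, ∞]
  [∞, 0, 1]
  [∞, ∞, 0]
Key observation: every diagonal entry stays at the unit through all rounds, so no improving cycle exists.
Answer: CONVERGES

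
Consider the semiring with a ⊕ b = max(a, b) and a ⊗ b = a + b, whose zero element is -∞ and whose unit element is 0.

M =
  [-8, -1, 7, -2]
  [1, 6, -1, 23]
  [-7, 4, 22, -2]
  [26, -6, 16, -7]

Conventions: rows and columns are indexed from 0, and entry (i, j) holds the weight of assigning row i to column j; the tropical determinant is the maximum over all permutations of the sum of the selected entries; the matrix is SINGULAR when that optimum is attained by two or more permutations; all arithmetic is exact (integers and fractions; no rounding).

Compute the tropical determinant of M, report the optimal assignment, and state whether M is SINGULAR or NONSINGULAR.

σ = (0, 1, 2, 3): (-8) + 6 + 22 + (-7) = 13
σ = (0, 1, 3, 2): (-8) + 6 + (-2) + 16 = 12
σ = (0, 2, 1, 3): (-8) + (-1) + 4 + (-7) = -12
σ = (0, 2, 3, 1): (-8) + (-1) + (-2) + (-6) = -17
σ = (0, 3, 1, 2): (-8) + 23 + 4 + 16 = 35
σ = (0, 3, 2, 1): (-8) + 23 + 22 + (-6) = 31
σ = (1, 0, 2, 3): (-1) + 1 + 22 + (-7) = 15
σ = (1, 0, 3, 2): (-1) + 1 + (-2) + 16 = 14
σ = (1, 2, 0, 3): (-1) + (-1) + (-7) + (-7) = -16
σ = (1, 2, 3, 0): (-1) + (-1) + (-2) + 26 = 22
σ = (1, 3, 0, 2): (-1) + 23 + (-7) + 16 = 31
σ = (1, 3, 2, 0): (-1) + 23 + 22 + 26 = 70
σ = (2, 0, 1, 3): 7 + 1 + 4 + (-7) = 5
σ = (2, 0, 3, 1): 7 + 1 + (-2) + (-6) = 0
σ = (2, 1, 0, 3): 7 + 6 + (-7) + (-7) = -1
σ = (2, 1, 3, 0): 7 + 6 + (-2) + 26 = 37
σ = (2, 3, 0, 1): 7 + 23 + (-7) + (-6) = 17
σ = (2, 3, 1, 0): 7 + 23 + 4 + 26 = 60
σ = (3, 0, 1, 2): (-2) + 1 + 4 + 16 = 19
σ = (3, 0, 2, 1): (-2) + 1 + 22 + (-6) = 15
σ = (3, 1, 0, 2): (-2) + 6 + (-7) + 16 = 13
σ = (3, 1, 2, 0): (-2) + 6 + 22 + 26 = 52
σ = (3, 2, 0, 1): (-2) + (-1) + (-7) + (-6) = -16
σ = (3, 2, 1, 0): (-2) + (-1) + 4 + 26 = 27
Optimal value attained by: σ = (1, 3, 2, 0).
Answer: det⊕(M) = 70; verdict: NONSINGULAR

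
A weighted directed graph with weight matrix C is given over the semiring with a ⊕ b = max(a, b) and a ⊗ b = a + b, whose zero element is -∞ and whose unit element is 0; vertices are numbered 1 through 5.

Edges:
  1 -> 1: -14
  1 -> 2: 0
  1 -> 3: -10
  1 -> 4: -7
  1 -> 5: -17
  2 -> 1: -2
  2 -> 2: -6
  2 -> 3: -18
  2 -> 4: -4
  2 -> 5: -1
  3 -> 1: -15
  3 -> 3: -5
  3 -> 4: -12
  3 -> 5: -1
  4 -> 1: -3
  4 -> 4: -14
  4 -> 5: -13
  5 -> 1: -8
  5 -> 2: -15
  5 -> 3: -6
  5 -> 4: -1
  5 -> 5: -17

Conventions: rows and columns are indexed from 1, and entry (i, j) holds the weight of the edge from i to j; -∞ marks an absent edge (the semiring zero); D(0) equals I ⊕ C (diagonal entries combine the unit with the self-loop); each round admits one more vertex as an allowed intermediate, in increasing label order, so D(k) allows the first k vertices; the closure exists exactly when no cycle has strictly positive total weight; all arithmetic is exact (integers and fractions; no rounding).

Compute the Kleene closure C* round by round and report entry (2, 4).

D(0):
  [0, 0, -10, -7, -17]
  [-2, 0, -18, -4, -1]
  [-15, -∞, 0, -12, -1]
  [-3, -∞, -∞, 0, -13]
  [-8, -15, -6, -1, 0]
D(1):
  [0, 0, -10, -7, -17]
  [-2, 0, -12, -4, -1]
  [-15, -15, 0, -12, -1]
  [-3, -3, -13, 0, -13]
  [-8, -8, -6, -1, 0]
D(2):
  [0, 0, -10, -4, -1]
  [-2, 0, -12, -4, -1]
  [-15, -15, 0, -12, -1]
  [-3, -3, -13, 0, -4]
  [-8, -8, -6, -1, 0]
D(3):
  [0, 0, -10, -4, -1]
  [-2, 0, -12, -4, -1]
  [-15, -15, 0, -12, -1]
  [-3, -3, -13, 0, -4]
  [-8, -8, -6, -1, 0]
D(4):
  [0, 0, -10, -4, -1]
  [-2, 0, -12, -4, -1]
  [-15, -15, 0, -12, -1]
  [-3, -3, -13, 0, -4]
  [-4, -4, -6, -1, 0]
D(5):
  [0, 0, -7, -2, -1]
  [-2, 0, -7, -2, -1]
  [-5, -5, 0, -2, -1]
  [-3, -3, -10, 0, -4]
  [-4, -4, -6, -1, 0]
Answer: C*[2][4] = -2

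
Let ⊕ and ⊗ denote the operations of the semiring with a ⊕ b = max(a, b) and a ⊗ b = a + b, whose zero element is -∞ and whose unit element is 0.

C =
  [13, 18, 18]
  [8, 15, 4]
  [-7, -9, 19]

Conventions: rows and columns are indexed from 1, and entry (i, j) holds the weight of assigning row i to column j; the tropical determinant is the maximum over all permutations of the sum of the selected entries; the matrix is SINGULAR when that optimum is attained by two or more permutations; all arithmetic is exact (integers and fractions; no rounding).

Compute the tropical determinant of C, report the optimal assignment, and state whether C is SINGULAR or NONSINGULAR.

σ = (1, 2, 3): 13 + 15 + 19 = 47
σ = (1, 3, 2): 13 + 4 + (-9) = 8
σ = (2, 1, 3): 18 + 8 + 19 = 45
σ = (2, 3, 1): 18 + 4 + (-7) = 15
σ = (3, 1, 2): 18 + 8 + (-9) = 17
σ = (3, 2, 1): 18 + 15 + (-7) = 26
Optimal value attained by: σ = (1, 2, 3).
Answer: det⊕(C) = 47; verdict: NONSINGULAR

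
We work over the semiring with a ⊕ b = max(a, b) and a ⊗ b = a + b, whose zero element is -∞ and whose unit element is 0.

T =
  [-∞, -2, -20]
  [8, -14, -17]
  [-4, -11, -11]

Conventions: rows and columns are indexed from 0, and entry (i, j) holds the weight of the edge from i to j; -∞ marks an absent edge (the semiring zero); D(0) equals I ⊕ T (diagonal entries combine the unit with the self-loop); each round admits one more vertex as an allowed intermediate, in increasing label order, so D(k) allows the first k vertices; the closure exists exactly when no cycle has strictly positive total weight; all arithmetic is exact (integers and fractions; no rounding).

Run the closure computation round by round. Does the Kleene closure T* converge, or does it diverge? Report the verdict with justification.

D(0):
  [0, -2, -20]
  [8, 0, -17]
  [-4, -11, 0]
Detection: at round 1, diagonal entry (1, 1) turns strictly positive.
Key observation: the cycle 1->0->1 has total weight 8 + (-2), which is strictly positive.
Answer: DIVERGES — positive cycle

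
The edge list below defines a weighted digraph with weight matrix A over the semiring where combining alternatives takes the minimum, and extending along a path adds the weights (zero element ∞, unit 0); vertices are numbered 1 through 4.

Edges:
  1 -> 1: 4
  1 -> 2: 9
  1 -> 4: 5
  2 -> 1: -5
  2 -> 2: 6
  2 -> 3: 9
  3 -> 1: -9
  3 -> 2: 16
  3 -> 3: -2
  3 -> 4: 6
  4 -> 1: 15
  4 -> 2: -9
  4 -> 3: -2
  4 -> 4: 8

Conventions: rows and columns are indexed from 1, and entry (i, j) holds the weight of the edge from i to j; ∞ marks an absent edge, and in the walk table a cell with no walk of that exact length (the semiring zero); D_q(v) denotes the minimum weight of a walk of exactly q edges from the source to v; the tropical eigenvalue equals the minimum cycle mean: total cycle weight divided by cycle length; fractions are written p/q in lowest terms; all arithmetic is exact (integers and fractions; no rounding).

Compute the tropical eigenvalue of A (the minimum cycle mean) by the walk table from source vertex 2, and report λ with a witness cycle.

q=0: [∞, 0, ∞, ∞]
q=1: [-5, 6, 9, ∞]
q=2: [-1, 4, 7, 0]
q=3: [-2, -9, -2, 4]
q=4: [-14, -5, -4, 3]
Optimal cycle mean attained by: cycle 1->4->2->1, total 5 + (-9) + (-5), length 3.
Answer: λ = -3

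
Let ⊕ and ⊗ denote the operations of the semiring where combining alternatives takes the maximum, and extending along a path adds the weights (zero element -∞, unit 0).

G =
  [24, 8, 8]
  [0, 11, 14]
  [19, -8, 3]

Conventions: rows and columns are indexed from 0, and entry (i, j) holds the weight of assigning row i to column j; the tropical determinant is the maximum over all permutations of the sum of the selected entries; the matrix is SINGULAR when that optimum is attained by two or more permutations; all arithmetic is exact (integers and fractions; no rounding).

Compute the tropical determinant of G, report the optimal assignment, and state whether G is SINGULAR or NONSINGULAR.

σ = (0, 1, 2): 24 + 11 + 3 = 38
σ = (0, 2, 1): 24 + 14 + (-8) = 30
σ = (1, 0, 2): 8 + 0 + 3 = 11
σ = (1, 2, 0): 8 + 14 + 19 = 41
σ = (2, 0, 1): 8 + 0 + (-8) = 0
σ = (2, 1, 0): 8 + 11 + 19 = 38
Optimal value attained by: σ = (1, 2, 0).
Answer: det⊕(G) = 41; verdict: NONSINGULAR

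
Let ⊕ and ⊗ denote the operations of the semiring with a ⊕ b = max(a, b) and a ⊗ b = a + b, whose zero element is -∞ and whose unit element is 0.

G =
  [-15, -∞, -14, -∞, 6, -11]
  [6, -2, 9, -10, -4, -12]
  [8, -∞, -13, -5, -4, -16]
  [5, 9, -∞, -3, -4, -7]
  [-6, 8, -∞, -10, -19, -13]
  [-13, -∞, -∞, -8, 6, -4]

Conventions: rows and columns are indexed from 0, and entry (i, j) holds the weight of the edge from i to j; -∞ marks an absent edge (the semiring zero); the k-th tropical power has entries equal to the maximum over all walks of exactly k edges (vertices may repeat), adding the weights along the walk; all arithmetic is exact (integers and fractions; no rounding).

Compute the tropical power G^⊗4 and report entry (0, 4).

G^⊗2:
  [0, 14, -27, -4, -5, -7]
  [17, 4, 7, 4, 12, -5]
  [0, 4, -6, -8, 14, -3]
  [15, 7, 18, -1, 11, -3]
  [14, 6, 17, -2, 4, -4]
  [0, 14, -27, -4, 2, -7]
G^⊗3:
  [20, 12, 23, 4, 10, 2]
  [15, 20, 13, 2, 23, 6]
  [10, 22, 13, 4, 6, 1]
  [26, 19, 16, 13, 21, 4]
  [25, 12, 15, 12, 20, 3]
  [20, 12, 23, 4, 10, 2]
G^⊗4:
  [31, 18, 21, 18, 26, 9]
  [26, 31, 29, 13, 21, 10]
  [28, 20, 31, 12, 18, 10]
  [25, 29, 28, 11, 32, 15]
  [23, 28, 21, 10, 31, 14]
  [31, 18, 21, 18, 26, 9]
Key observation: the optimum is the walk 0->4->1->0->4, with weight 6 + 8 + 6 + 6 = 26.
Optimal value attained by: walk 0->4->1->0->4.
Answer: (G^⊗4)[0][4] = 26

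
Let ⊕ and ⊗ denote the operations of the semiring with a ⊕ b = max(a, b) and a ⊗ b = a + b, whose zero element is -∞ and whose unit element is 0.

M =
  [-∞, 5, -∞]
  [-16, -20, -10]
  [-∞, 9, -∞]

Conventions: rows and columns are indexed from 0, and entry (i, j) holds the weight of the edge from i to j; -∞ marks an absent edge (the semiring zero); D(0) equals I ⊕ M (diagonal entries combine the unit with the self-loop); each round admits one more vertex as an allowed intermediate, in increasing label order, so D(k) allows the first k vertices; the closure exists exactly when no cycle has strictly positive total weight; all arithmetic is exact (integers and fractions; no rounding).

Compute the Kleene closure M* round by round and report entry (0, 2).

D(0):
  [0, 5, -∞]
  [-16, 0, -10]
  [-∞, 9, 0]
D(1):
  [0, 5, -∞]
  [-16, 0, -10]
  [-∞, 9, 0]
D(2):
  [0, 5, -5]
  [-16, 0, -10]
  [-7, 9, 0]
D(3):
  [0, 5, -5]
  [-16, 0, -10]
  [-7, 9, 0]
Answer: M*[0][2] = -5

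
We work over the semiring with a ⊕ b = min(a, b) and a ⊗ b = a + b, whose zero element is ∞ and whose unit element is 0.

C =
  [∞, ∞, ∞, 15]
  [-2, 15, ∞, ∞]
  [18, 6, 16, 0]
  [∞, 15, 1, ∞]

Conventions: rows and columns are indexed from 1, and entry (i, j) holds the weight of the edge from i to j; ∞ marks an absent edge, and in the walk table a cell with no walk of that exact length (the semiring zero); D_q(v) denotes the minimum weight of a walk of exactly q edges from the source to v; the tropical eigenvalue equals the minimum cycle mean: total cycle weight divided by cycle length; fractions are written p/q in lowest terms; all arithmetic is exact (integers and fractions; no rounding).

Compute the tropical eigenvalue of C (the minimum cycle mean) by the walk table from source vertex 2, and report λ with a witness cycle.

q=0: [∞, 0, ∞, ∞]
q=1: [-2, 15, ∞, ∞]
q=2: [13, 30, ∞, 13]
q=3: [28, 28, 14, 28]
q=4: [26, 20, 29, 14]
Optimal cycle mean attained by: cycle 3->4->3, total 0 + 1, length 2.
Answer: λ = 1/2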